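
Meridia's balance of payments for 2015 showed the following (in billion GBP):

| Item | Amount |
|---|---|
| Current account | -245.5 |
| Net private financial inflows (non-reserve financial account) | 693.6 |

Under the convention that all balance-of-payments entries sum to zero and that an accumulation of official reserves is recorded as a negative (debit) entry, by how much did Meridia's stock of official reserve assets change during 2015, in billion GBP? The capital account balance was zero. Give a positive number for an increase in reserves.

448.1

Official reserve transactions balance = -((-245.5) + 693.6) = -448.1
An accumulation of reserves is recorded as a debit (negative entry), so the change in the stock of reserves is the negative of that balance.
Change in official reserves = -(-448.1) = 448.1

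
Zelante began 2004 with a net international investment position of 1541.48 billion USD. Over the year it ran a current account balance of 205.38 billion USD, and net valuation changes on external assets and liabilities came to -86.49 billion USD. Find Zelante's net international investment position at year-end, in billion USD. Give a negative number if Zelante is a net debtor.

Change in NIIP = current account + net valuation change = 205.38 + (-86.49) = 118.89
End-of-year NIIP = 1541.48 + 118.89 = 1660.37

1660.37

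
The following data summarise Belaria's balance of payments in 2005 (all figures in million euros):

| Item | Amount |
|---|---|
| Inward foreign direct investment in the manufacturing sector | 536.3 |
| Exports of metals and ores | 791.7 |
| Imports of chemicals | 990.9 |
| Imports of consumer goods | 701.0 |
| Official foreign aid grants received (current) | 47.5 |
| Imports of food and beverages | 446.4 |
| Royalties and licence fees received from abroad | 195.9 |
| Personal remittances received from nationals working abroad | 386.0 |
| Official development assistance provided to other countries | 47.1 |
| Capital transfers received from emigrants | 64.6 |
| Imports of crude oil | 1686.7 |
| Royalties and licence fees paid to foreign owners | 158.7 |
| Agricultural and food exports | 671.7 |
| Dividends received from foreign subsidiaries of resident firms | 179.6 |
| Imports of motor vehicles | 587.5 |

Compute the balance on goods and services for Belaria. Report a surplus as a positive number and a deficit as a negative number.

-2911.9

Goods: 671.7 - 446.4 - 587.5 - 990.9 + 791.7 - 701.0 - 1686.7 = -2949.1
Services: -158.7 + 195.9 = 37.2
Trade balance = -2949.1 + 37.2 = -2911.9
(Excluded from the trade balance — financial account: inward foreign direct investment in the manufacturing sector 536.3; secondary income: official foreign aid grants received (current) 47.5, personal remittances received from nationals working abroad 386.0, official development assistance provided to other countries 47.1; capital account: capital transfers received from emigrants 64.6; primary income: dividends received from foreign subsidiaries of resident firms 179.6.)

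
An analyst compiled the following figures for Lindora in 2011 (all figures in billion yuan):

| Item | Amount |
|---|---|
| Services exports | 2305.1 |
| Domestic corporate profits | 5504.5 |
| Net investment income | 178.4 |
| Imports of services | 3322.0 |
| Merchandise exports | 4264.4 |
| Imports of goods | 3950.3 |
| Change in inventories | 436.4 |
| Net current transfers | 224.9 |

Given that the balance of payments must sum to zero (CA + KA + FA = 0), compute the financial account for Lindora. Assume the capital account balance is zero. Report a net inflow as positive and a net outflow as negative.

299.5

Goods balance = 4264.4 - 3950.3 = 314.1
Services balance = 2305.1 - 3322.0 = -1016.9
Trade balance (goods + services) = 314.1 + (-1016.9) = -702.8
Net primary income = 178.4
Net secondary income = 224.9
Current account = -702.8 + 178.4 + 224.9 = -299.5
Financial account = -(-299.5) = 299.5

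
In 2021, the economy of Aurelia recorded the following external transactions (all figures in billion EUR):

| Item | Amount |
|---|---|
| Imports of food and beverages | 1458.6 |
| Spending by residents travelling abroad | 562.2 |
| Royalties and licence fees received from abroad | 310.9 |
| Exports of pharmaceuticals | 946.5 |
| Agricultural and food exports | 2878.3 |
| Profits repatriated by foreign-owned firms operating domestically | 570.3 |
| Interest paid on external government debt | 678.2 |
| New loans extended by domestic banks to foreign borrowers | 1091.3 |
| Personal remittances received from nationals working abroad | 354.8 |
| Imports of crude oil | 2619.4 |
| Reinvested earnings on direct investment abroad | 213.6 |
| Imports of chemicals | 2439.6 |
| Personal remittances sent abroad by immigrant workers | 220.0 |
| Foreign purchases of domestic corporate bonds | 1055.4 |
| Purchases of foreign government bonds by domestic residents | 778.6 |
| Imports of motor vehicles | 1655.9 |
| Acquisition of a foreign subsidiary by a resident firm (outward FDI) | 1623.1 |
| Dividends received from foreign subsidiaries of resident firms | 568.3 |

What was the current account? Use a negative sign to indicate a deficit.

-4931.8

Goods: -2439.6 - 1655.9 - 2619.4 + 946.5 - 1458.6 + 2878.3 = -4348.7
Services: -562.2 + 310.9 = -251.3
Primary income: 568.3 - 678.2 + 213.6 - 570.3 = -466.6
Secondary income: -220.0 + 354.8 = 134.8
Current account = (-4348.7) + (-251.3) + (-466.6) + 134.8 = -4931.8
(Excluded from the current account — financial account: new loans extended by domestic banks to foreign borrowers 1091.3, foreign purchases of domestic corporate bonds 1055.4, purchases of foreign government bonds by domestic residents 778.6, acquisition of a foreign subsidiary by a resident firm (outward FDI) 1623.1.)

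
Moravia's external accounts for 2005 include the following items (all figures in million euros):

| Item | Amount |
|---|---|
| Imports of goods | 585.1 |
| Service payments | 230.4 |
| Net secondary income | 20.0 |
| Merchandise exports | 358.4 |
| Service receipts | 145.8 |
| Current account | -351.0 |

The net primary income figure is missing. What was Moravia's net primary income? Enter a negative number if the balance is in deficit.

Current account = goods balance + services balance + net primary income + net secondary income
Sum of the known components = -291.3
Net primary income = CA - (known components) = -351.0 - (-291.3) = -59.7

-59.7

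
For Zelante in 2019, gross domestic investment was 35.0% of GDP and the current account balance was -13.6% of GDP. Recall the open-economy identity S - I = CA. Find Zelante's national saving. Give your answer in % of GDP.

21.4

S - I = CA (net lending to the rest of the world).
S = I + CA = 35.0 + (-13.6) = 21.4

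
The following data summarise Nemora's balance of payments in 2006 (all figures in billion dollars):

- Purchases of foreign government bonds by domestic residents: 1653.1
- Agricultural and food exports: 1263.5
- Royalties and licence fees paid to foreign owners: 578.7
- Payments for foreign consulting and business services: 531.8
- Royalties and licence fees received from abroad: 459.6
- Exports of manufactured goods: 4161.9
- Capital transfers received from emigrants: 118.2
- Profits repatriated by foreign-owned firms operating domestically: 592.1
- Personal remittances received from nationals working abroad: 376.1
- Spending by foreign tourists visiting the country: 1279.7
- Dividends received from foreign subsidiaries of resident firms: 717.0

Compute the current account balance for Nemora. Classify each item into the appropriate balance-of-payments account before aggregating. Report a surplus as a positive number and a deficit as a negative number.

6555.2

Goods: 1263.5 + 4161.9 = 5425.4
Services: 1279.7 + 459.6 - 578.7 - 531.8 = 628.8
Primary income: 717.0 - 592.1 = 124.9
Secondary income: 376.1
Current account = 5425.4 + 628.8 + 124.9 + 376.1 = 6555.2
(Excluded from the current account — financial account: purchases of foreign government bonds by domestic residents 1653.1; capital account: capital transfers received from emigrants 118.2.)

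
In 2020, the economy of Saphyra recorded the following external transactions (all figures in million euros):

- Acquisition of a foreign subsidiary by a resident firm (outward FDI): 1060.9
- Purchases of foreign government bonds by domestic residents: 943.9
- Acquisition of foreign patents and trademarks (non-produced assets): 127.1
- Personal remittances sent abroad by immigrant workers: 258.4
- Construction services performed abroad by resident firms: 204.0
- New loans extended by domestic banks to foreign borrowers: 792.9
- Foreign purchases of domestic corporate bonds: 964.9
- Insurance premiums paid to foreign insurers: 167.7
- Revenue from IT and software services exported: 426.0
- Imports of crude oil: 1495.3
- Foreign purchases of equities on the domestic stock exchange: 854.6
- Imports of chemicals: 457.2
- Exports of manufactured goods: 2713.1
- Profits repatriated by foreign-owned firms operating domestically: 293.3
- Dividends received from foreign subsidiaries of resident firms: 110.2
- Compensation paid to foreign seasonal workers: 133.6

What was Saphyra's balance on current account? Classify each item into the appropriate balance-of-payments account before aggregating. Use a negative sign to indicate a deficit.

647.8

Goods: -1495.3 + 2713.1 - 457.2 = 760.6
Services: -167.7 + 204.0 + 426.0 = 462.3
Primary income: -133.6 - 293.3 + 110.2 = -316.7
Secondary income: -258.4
Current account = 760.6 + 462.3 + (-316.7) + (-258.4) = 647.8
(Excluded from the current account — financial account: acquisition of a foreign subsidiary by a resident firm (outward FDI) 1060.9, purchases of foreign government bonds by domestic residents 943.9, new loans extended by domestic banks to foreign borrowers 792.9, foreign purchases of domestic corporate bonds 964.9, foreign purchases of equities on the domestic stock exchange 854.6; capital account: acquisition of foreign patents and trademarks (non-produced assets) 127.1.)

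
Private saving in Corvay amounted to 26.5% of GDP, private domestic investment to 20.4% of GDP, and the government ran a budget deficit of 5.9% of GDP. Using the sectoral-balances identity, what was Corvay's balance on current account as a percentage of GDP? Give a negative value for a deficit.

0.2

By the sectoral-balances identity, CA = (S_private - I) + (T - G).
Private balance = 26.5 - 20.4 = 6.1
Government balance (T - G) = -5.9
CA = 6.1 + (-5.9) = 0.2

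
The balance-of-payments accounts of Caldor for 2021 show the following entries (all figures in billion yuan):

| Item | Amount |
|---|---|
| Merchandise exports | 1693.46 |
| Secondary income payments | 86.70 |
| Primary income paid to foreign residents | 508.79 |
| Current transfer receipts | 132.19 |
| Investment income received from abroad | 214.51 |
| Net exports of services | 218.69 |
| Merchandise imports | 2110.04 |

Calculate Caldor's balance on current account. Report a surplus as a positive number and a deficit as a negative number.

-446.68

Goods balance = 1693.46 - 2110.04 = -416.58
Services balance = 218.69
Trade balance (goods + services) = -416.58 + 218.69 = -197.89
Net primary income = 214.51 - 508.79 = -294.28
Net secondary income = 132.19 - 86.70 = 45.49
Current account = -197.89 + (-294.28) + 45.49 = -446.68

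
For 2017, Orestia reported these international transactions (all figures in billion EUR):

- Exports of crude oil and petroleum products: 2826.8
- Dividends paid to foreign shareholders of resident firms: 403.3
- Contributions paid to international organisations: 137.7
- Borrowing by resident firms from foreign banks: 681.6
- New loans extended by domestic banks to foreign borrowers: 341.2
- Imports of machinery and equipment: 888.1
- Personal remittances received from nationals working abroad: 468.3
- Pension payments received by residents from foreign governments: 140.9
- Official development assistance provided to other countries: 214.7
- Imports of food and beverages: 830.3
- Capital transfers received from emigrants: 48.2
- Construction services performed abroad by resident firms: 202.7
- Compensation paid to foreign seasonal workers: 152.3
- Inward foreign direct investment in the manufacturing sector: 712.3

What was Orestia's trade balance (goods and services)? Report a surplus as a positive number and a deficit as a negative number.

Goods: -830.3 - 888.1 + 2826.8 = 1108.4
Services: 202.7
Trade balance = 1108.4 + 202.7 = 1311.1
(Excluded from the trade balance — primary income: dividends paid to foreign shareholders of resident firms 403.3, compensation paid to foreign seasonal workers 152.3; secondary income: contributions paid to international organisations 137.7, personal remittances received from nationals working abroad 468.3, pension payments received by residents from foreign governments 140.9, official development assistance provided to other countries 214.7; financial account: borrowing by resident firms from foreign banks 681.6, new loans extended by domestic banks to foreign borrowers 341.2, inward foreign direct investment in the manufacturing sector 712.3; capital account: capital transfers received from emigrants 48.2.)

1311.1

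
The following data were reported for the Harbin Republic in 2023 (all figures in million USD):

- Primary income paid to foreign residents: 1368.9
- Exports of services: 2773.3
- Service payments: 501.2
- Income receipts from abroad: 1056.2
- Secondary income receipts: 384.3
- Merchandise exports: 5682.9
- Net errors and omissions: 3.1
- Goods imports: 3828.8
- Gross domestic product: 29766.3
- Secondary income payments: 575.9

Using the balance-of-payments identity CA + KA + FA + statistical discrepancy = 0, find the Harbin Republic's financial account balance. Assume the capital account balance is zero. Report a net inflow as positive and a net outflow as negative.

Goods balance = 5682.9 - 3828.8 = 1854.1
Services balance = 2773.3 - 501.2 = 2272.1
Trade balance (goods + services) = 1854.1 + 2272.1 = 4126.2
Net primary income = 1056.2 - 1368.9 = -312.7
Net secondary income = 384.3 - 575.9 = -191.6
Current account = 4126.2 + (-312.7) + (-191.6) = 3621.9
Financial account = -(3621.9 + 3.1) = -3625.0

-3625.0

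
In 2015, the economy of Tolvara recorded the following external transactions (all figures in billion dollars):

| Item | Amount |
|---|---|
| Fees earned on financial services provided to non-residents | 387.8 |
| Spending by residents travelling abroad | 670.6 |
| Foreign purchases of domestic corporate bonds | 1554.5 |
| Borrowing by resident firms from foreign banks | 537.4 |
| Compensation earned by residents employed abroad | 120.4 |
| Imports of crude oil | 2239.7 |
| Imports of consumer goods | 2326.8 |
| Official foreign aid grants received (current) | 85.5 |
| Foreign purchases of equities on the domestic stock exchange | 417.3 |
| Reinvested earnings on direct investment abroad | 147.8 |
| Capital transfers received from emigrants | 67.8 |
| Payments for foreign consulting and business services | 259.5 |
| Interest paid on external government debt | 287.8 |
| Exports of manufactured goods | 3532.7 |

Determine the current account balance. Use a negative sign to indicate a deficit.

Goods: -2239.7 + 3532.7 - 2326.8 = -1033.8
Services: -670.6 + 387.8 - 259.5 = -542.3
Primary income: 120.4 - 287.8 + 147.8 = -19.6
Secondary income: 85.5
Current account = (-1033.8) + (-542.3) + (-19.6) + 85.5 = -1510.2
(Excluded from the current account — financial account: foreign purchases of domestic corporate bonds 1554.5, borrowing by resident firms from foreign banks 537.4, foreign purchases of equities on the domestic stock exchange 417.3; capital account: capital transfers received from emigrants 67.8.)

-1510.2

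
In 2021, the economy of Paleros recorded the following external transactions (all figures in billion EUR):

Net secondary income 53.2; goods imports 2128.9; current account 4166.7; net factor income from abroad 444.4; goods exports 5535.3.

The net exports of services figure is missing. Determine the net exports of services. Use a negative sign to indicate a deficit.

Current account = goods balance + services balance + net primary income + net secondary income
Sum of the known components = 3904.0
Net exports of services = CA - (known components) = 4166.7 - 3904.0 = 262.7

262.7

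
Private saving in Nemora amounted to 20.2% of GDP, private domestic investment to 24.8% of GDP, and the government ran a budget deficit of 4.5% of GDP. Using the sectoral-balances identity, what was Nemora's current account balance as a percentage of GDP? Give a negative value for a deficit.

By the sectoral-balances identity, CA = (S_private - I) + (T - G).
Private balance = 20.2 - 24.8 = -4.6
Government balance (T - G) = -4.5
CA = -4.6 + (-4.5) = -9.1

-9.1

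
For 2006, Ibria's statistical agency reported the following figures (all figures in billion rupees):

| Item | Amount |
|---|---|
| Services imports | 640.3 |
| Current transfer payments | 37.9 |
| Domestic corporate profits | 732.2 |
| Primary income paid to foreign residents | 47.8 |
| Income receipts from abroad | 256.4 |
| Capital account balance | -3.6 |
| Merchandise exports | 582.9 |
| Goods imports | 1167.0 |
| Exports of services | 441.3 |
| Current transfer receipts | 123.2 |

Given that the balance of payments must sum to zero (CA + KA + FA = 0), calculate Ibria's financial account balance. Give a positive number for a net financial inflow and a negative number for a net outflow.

Goods balance = 582.9 - 1167.0 = -584.1
Services balance = 441.3 - 640.3 = -199.0
Trade balance (goods + services) = -584.1 + (-199.0) = -783.1
Net primary income = 256.4 - 47.8 = 208.6
Net secondary income = 123.2 - 37.9 = 85.3
Current account = -783.1 + 208.6 + 85.3 = -489.2
Financial account = -(-489.2 + (-3.6)) = 492.8

492.8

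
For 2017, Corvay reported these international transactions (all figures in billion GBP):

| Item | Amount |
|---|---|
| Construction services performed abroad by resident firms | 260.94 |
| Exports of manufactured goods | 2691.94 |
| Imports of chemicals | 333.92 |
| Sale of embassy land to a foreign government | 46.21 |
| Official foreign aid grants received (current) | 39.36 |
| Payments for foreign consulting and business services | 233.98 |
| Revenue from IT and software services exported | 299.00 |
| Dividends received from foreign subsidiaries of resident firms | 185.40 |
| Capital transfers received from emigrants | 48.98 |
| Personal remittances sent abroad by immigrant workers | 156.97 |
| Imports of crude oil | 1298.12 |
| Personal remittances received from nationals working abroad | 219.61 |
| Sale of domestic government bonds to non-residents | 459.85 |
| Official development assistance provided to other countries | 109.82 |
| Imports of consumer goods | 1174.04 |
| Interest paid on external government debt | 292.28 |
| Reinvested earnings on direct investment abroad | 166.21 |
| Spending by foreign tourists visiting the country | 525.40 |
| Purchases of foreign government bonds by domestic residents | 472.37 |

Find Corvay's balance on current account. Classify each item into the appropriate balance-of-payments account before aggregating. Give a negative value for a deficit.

Goods: 2691.94 - 1174.04 - 333.92 - 1298.12 = -114.14
Services: 260.94 + 525.40 + 299.00 - 233.98 = 851.36
Primary income: 185.40 - 292.28 + 166.21 = 59.33
Secondary income: -156.97 + 39.36 - 109.82 + 219.61 = -7.82
Current account = (-114.14) + 851.36 + 59.33 + (-7.82) = 788.73
(Excluded from the current account — capital account: sale of embassy land to a foreign government 46.21, capital transfers received from emigrants 48.98; financial account: sale of domestic government bonds to non-residents 459.85, purchases of foreign government bonds by domestic residents 472.37.)

788.73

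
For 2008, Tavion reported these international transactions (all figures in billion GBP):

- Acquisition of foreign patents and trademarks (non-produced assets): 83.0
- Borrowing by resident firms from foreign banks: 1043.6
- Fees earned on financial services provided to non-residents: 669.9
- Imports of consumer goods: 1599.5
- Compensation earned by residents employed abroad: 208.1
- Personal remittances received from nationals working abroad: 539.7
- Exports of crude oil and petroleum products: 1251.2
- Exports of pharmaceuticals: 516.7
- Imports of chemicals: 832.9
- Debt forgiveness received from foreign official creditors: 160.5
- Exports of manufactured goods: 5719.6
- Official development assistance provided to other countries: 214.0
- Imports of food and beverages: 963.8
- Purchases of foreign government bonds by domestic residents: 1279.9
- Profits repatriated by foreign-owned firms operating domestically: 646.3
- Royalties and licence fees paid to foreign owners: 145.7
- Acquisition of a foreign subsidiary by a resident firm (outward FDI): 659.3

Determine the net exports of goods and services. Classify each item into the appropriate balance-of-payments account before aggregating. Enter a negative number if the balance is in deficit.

Goods: 516.7 - 1599.5 - 832.9 + 1251.2 - 963.8 + 5719.6 = 4091.3
Services: 669.9 - 145.7 = 524.2
Trade balance = 4091.3 + 524.2 = 4615.5
(Excluded from the trade balance — capital account: acquisition of foreign patents and trademarks (non-produced assets) 83.0, debt forgiveness received from foreign official creditors 160.5; financial account: borrowing by resident firms from foreign banks 1043.6, purchases of foreign government bonds by domestic residents 1279.9, acquisition of a foreign subsidiary by a resident firm (outward FDI) 659.3; primary income: compensation earned by residents employed abroad 208.1, profits repatriated by foreign-owned firms operating domestically 646.3; secondary income: personal remittances received from nationals working abroad 539.7, official development assistance provided to other countries 214.0.)

4615.5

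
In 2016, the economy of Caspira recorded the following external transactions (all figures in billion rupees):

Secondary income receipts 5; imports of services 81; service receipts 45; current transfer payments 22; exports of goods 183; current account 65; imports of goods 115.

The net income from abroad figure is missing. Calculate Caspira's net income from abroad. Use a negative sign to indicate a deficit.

50

Current account = goods balance + services balance + net primary income + net secondary income
Sum of the known components = 15
Net income from abroad = CA - (known components) = 65 - 15 = 50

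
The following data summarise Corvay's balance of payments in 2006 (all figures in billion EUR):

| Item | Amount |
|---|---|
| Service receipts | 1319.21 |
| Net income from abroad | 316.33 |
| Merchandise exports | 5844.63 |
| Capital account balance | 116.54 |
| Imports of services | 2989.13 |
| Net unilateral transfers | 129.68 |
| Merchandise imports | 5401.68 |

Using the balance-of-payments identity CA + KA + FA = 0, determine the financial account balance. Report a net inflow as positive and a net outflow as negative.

664.42

Goods balance = 5844.63 - 5401.68 = 442.95
Services balance = 1319.21 - 2989.13 = -1669.92
Trade balance (goods + services) = 442.95 + (-1669.92) = -1226.97
Net primary income = 316.33
Net secondary income = 129.68
Current account = -1226.97 + 316.33 + 129.68 = -780.96
Financial account = -(-780.96 + 116.54) = 664.42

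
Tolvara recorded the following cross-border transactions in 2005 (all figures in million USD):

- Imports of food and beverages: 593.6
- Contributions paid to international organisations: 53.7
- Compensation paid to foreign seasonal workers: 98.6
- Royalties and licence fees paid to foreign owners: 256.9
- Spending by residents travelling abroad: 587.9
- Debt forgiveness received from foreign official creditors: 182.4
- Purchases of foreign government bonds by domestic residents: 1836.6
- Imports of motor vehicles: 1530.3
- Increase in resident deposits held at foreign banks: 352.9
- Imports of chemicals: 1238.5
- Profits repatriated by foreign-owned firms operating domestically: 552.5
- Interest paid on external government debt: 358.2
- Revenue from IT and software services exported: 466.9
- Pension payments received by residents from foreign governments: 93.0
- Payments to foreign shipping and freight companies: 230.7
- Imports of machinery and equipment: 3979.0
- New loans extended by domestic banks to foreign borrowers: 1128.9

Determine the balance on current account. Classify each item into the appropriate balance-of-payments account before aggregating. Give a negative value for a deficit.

-8920.0

Goods: -1238.5 - 3979.0 - 1530.3 - 593.6 = -7341.4
Services: -587.9 - 230.7 + 466.9 - 256.9 = -608.6
Primary income: -552.5 - 358.2 - 98.6 = -1009.3
Secondary income: 93.0 - 53.7 = 39.3
Current account = (-7341.4) + (-608.6) + (-1009.3) + 39.3 = -8920.0
(Excluded from the current account — capital account: debt forgiveness received from foreign official creditors 182.4; financial account: purchases of foreign government bonds by domestic residents 1836.6, increase in resident deposits held at foreign banks 352.9, new loans extended by domestic banks to foreign borrowers 1128.9.)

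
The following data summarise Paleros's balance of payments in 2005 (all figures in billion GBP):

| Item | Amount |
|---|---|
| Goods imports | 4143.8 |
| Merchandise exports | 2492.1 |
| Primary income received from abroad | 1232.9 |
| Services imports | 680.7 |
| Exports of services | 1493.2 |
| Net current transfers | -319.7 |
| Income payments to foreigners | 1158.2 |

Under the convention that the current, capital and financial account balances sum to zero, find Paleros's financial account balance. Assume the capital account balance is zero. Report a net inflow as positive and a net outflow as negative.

1084.2

Goods balance = 2492.1 - 4143.8 = -1651.7
Services balance = 1493.2 - 680.7 = 812.5
Trade balance (goods + services) = -1651.7 + 812.5 = -839.2
Net primary income = 1232.9 - 1158.2 = 74.7
Net secondary income = -319.7
Current account = -839.2 + 74.7 + (-319.7) = -1084.2
Financial account = -(-1084.2) = 1084.2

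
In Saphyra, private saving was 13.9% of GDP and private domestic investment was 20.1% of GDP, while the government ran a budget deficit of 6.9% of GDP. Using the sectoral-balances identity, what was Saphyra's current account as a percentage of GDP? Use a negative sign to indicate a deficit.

By the sectoral-balances identity, CA = (S_private - I) + (T - G).
Private balance = 13.9 - 20.1 = -6.2
Government balance (T - G) = -6.9
CA = -6.2 + (-6.9) = -13.1

-13.1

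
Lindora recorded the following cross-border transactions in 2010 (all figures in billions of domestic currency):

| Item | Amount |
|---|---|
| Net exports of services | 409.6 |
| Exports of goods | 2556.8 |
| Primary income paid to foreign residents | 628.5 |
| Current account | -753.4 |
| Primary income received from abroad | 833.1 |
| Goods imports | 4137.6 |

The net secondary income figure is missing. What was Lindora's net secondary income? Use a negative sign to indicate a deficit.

Current account = goods balance + services balance + net primary income + net secondary income
Sum of the known components = -966.6
Net secondary income = CA - (known components) = -753.4 - (-966.6) = 213.2

213.2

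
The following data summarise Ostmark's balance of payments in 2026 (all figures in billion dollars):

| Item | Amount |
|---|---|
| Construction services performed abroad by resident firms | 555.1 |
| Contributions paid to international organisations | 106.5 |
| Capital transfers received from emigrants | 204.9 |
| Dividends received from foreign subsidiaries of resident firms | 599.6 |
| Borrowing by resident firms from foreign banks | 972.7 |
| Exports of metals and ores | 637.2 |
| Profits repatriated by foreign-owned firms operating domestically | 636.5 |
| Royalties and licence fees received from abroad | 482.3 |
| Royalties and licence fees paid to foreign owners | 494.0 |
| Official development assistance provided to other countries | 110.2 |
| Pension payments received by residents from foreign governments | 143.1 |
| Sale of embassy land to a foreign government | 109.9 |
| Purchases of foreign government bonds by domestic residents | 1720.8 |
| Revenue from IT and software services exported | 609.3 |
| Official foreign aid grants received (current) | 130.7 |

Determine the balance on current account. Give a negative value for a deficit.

Goods: 637.2
Services: 482.3 - 494.0 + 609.3 + 555.1 = 1152.7
Primary income: -636.5 + 599.6 = -36.9
Secondary income: -106.5 + 143.1 - 110.2 + 130.7 = 57.1
Current account = 637.2 + 1152.7 + (-36.9) + 57.1 = 1810.1
(Excluded from the current account — capital account: capital transfers received from emigrants 204.9, sale of embassy land to a foreign government 109.9; financial account: borrowing by resident firms from foreign banks 972.7, purchases of foreign government bonds by domestic residents 1720.8.)

1810.1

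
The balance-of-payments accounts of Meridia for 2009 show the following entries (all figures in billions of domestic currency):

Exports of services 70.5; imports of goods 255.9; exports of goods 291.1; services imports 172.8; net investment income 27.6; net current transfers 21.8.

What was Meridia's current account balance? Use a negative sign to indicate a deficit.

Goods balance = 291.1 - 255.9 = 35.2
Services balance = 70.5 - 172.8 = -102.3
Trade balance (goods + services) = 35.2 + (-102.3) = -67.1
Net primary income = 27.6
Net secondary income = 21.8
Current account = -67.1 + 27.6 + 21.8 = -17.7

-17.7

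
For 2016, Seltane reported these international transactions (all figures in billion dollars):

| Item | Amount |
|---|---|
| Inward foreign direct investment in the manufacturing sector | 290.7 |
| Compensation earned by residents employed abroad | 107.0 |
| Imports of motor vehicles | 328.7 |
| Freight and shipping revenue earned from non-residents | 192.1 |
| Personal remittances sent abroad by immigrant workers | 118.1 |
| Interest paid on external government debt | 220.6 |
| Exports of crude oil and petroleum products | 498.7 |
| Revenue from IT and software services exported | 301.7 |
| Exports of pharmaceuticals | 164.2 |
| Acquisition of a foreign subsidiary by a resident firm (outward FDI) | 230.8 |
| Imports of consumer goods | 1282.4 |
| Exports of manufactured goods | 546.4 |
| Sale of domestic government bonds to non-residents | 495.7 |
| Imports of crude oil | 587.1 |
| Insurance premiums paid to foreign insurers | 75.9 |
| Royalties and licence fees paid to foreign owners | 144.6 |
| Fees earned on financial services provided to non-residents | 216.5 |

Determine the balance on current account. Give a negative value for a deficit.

-730.8

Goods: -328.7 + 546.4 - 587.1 - 1282.4 + 498.7 + 164.2 = -988.9
Services: -144.6 - 75.9 + 216.5 + 192.1 + 301.7 = 489.8
Primary income: 107.0 - 220.6 = -113.6
Secondary income: -118.1
Current account = (-988.9) + 489.8 + (-113.6) + (-118.1) = -730.8
(Excluded from the current account — financial account: inward foreign direct investment in the manufacturing sector 290.7, acquisition of a foreign subsidiary by a resident firm (outward FDI) 230.8, sale of domestic government bonds to non-residents 495.7.)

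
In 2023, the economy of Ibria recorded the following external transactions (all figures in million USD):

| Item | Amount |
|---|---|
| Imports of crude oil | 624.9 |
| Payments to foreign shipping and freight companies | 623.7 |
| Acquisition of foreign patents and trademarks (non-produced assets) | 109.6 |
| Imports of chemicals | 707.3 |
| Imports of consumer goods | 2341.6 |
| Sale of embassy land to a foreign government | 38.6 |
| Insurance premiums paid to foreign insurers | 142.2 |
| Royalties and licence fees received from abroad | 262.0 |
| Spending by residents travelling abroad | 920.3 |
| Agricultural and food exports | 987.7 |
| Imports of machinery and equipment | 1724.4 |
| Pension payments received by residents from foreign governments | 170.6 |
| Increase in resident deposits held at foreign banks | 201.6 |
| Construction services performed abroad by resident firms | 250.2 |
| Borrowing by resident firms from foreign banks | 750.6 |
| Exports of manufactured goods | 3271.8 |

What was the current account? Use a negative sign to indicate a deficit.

-2142.1

Goods: -707.3 - 2341.6 - 1724.4 + 3271.8 + 987.7 - 624.9 = -1138.7
Services: -920.3 + 262.0 - 623.7 - 142.2 + 250.2 = -1174.0
Secondary income: 170.6
Current account = (-1138.7) + (-1174.0) + 170.6 = -2142.1
(Excluded from the current account — capital account: acquisition of foreign patents and trademarks (non-produced assets) 109.6, sale of embassy land to a foreign government 38.6; financial account: increase in resident deposits held at foreign banks 201.6, borrowing by resident firms from foreign banks 750.6.)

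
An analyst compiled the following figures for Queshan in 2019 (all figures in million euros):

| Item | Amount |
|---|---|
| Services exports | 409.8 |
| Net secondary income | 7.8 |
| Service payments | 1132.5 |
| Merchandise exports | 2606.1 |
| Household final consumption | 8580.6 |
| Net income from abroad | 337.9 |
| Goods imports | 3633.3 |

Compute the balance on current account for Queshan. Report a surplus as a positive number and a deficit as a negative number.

-1404.2

Goods balance = 2606.1 - 3633.3 = -1027.2
Services balance = 409.8 - 1132.5 = -722.7
Trade balance (goods + services) = -1027.2 + (-722.7) = -1749.9
Net primary income = 337.9
Net secondary income = 7.8
Current account = -1749.9 + 337.9 + 7.8 = -1404.2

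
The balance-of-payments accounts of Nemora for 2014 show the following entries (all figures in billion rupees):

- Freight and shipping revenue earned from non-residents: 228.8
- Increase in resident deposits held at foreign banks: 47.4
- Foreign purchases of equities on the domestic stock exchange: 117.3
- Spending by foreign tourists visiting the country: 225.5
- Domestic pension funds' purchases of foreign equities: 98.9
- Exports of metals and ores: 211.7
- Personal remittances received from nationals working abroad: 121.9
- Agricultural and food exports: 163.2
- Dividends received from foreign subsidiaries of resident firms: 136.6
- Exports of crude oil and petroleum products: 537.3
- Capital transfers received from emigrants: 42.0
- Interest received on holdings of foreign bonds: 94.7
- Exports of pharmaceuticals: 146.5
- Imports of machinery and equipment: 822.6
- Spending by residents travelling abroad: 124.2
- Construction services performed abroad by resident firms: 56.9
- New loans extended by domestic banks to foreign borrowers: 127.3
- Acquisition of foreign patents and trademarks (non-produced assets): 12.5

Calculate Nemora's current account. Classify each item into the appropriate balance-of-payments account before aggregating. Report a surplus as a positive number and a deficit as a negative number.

Goods: 537.3 + 146.5 + 163.2 + 211.7 - 822.6 = 236.1
Services: 56.9 - 124.2 + 225.5 + 228.8 = 387.0
Primary income: 94.7 + 136.6 = 231.3
Secondary income: 121.9
Current account = 236.1 + 387.0 + 231.3 + 121.9 = 976.3
(Excluded from the current account — financial account: increase in resident deposits held at foreign banks 47.4, foreign purchases of equities on the domestic stock exchange 117.3, domestic pension funds' purchases of foreign equities 98.9, new loans extended by domestic banks to foreign borrowers 127.3; capital account: capital transfers received from emigrants 42.0, acquisition of foreign patents and trademarks (non-produced assets) 12.5.)

976.3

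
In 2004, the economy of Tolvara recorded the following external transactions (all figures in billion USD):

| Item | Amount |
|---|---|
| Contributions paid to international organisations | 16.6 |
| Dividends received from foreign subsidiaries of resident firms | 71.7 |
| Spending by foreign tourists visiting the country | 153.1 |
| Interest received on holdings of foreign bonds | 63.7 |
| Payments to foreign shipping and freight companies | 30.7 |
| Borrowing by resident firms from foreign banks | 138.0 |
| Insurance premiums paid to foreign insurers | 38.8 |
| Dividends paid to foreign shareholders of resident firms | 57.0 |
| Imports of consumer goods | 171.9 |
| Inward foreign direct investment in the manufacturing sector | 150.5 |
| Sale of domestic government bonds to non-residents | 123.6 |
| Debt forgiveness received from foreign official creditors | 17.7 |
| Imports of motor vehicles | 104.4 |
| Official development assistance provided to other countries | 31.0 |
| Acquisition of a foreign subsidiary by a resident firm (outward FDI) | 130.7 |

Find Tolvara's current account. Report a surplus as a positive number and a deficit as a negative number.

-161.9

Goods: -104.4 - 171.9 = -276.3
Services: 153.1 - 30.7 - 38.8 = 83.6
Primary income: 71.7 - 57.0 + 63.7 = 78.4
Secondary income: -16.6 - 31.0 = -47.6
Current account = (-276.3) + 83.6 + 78.4 + (-47.6) = -161.9
(Excluded from the current account — financial account: borrowing by resident firms from foreign banks 138.0, inward foreign direct investment in the manufacturing sector 150.5, sale of domestic government bonds to non-residents 123.6, acquisition of a foreign subsidiary by a resident firm (outward FDI) 130.7; capital account: debt forgiveness received from foreign official creditors 17.7.)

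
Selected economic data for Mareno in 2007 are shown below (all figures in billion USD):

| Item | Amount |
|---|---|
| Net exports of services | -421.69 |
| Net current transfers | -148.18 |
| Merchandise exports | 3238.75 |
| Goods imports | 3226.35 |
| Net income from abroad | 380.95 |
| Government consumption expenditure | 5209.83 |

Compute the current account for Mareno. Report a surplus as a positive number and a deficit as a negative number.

-176.52

Goods balance = 3238.75 - 3226.35 = 12.40
Services balance = -421.69
Trade balance (goods + services) = 12.40 + (-421.69) = -409.29
Net primary income = 380.95
Net secondary income = -148.18
Current account = -409.29 + 380.95 + (-148.18) = -176.52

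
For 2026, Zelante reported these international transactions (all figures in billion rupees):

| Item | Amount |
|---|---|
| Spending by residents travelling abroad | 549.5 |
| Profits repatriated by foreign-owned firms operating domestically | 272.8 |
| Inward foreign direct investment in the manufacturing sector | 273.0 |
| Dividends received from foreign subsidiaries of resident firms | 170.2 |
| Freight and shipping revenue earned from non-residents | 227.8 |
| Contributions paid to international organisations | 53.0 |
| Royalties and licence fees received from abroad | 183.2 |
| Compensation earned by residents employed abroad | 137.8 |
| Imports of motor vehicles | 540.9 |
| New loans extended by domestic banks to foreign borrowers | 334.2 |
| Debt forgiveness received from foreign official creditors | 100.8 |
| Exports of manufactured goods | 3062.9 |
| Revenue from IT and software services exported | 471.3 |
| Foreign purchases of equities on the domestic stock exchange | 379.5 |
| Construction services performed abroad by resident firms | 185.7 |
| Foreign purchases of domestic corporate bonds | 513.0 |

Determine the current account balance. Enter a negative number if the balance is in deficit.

Goods: 3062.9 - 540.9 = 2522.0
Services: 183.2 + 471.3 + 227.8 - 549.5 + 185.7 = 518.5
Primary income: -272.8 + 170.2 + 137.8 = 35.2
Secondary income: -53.0
Current account = 2522.0 + 518.5 + 35.2 + (-53.0) = 3022.7
(Excluded from the current account — financial account: inward foreign direct investment in the manufacturing sector 273.0, new loans extended by domestic banks to foreign borrowers 334.2, foreign purchases of equities on the domestic stock exchange 379.5, foreign purchases of domestic corporate bonds 513.0; capital account: debt forgiveness received from foreign official creditors 100.8.)

3022.7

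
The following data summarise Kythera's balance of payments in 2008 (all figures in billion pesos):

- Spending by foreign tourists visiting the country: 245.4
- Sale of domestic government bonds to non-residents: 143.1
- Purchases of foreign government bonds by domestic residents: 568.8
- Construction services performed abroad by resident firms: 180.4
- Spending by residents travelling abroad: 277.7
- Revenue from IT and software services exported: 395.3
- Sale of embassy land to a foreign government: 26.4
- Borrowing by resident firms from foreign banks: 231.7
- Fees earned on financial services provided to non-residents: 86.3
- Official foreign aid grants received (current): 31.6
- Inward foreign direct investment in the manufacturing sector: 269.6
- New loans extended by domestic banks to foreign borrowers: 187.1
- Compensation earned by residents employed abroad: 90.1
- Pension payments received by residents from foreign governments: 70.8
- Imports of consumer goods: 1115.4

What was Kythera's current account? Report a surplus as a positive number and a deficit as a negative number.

Goods: -1115.4
Services: 86.3 + 395.3 - 277.7 + 245.4 + 180.4 = 629.7
Primary income: 90.1
Secondary income: 70.8 + 31.6 = 102.4
Current account = (-1115.4) + 629.7 + 90.1 + 102.4 = -293.2
(Excluded from the current account — financial account: sale of domestic government bonds to non-residents 143.1, purchases of foreign government bonds by domestic residents 568.8, borrowing by resident firms from foreign banks 231.7, inward foreign direct investment in the manufacturing sector 269.6, new loans extended by domestic banks to foreign borrowers 187.1; capital account: sale of embassy land to a foreign government 26.4.)

-293.2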